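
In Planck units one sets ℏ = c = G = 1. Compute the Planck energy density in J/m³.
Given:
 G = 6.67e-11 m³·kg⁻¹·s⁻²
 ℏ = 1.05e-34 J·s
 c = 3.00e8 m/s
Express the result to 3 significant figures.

u_P = c⁷/(ℏG²)
  = 2.19e59 / 4.67e-55
  = 4.68e113 J/m³

4.68e113 J/m³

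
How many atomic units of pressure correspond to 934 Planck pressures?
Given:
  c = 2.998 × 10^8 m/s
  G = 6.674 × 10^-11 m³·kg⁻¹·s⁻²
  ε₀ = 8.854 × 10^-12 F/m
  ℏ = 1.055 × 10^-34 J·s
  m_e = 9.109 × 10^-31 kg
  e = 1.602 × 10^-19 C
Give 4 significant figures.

1.477 × 10^103

Planck pressure: p_P = c⁷/(ℏG²) = 4.632 × 10^113 Pa
atomic unit of pressure: P_au = E_h/a₀³ = m_e⁴e¹⁰/((4πε₀)⁵ℏ⁸) = 2.929 × 10^13 Pa
934 × 4.632 × 10^113 / 2.929 × 10^13 = 1.477 × 10^103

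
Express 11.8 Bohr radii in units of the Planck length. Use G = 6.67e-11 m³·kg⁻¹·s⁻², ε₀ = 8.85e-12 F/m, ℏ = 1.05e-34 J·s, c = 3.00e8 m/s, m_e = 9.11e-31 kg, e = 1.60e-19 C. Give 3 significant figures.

3.85e25

Bohr radius: a₀ = 4πε₀ℏ²/(m_e e²) = 5.26e-11 m
Planck length: ℓ_P = √(ℏG/c³) = 1.61e-35 m
11.8 × 5.26e-11 / 1.61e-35 = 3.85e25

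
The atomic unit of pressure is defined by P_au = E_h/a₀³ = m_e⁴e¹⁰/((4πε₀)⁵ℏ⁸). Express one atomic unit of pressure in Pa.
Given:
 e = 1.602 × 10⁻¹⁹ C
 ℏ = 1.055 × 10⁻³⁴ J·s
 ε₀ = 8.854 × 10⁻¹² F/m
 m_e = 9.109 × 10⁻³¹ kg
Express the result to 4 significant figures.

2.929 × 10¹³ Pa

P_au = E_h/a₀³ = m_e⁴e¹⁰/((4πε₀)⁵ℏ⁸)
E_h = 4.354 × 10⁻¹⁸ J
a₀ = 5.297 × 10⁻¹¹ m
E_h/a₀³ = 2.929 × 10¹³ Pa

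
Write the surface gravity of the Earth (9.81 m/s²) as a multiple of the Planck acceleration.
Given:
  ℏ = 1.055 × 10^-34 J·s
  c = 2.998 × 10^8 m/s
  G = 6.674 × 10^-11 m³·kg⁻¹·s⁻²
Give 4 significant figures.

Planck acceleration: a_P = √(c⁷/(ℏG)) = 5.560 × 10^51 m/s².
9.81 / 5.560 × 10^51 = 1.764 × 10^-51

1.764 × 10^-51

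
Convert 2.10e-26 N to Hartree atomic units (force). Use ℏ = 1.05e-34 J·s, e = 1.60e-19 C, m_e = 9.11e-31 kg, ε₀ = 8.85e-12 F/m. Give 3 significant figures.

2.52e-19

atomic unit of force: F_au = E_h/a₀ = m_e²e⁶/((4πε₀)³ℏ⁴) = 8.33e-8 N.
2.10e-26 / 8.33e-8 = 2.52e-19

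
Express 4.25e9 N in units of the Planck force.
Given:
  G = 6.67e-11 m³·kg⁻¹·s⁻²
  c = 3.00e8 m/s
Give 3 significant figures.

Planck force: F_P = c⁴/G = 1.21e44 N.
4.25e9 / 1.21e44 = 3.50e-35

3.50e-35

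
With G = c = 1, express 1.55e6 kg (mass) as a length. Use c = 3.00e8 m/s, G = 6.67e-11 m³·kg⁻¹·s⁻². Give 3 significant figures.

1.15e-21 m

In G = c = 1 units mass has dimensions of length; the conversion factor is G/c².
1.55e6 kg × (G/c²) = 1.15e-21 m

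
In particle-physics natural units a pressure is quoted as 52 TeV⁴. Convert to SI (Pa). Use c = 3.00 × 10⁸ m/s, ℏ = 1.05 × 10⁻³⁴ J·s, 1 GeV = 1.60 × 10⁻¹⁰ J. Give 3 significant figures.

1.09 × 10⁵¹ Pa

Pressure is [E]/[L]³ = [E]⁴/(ℏc)³.
1 GeV⁴ → 1/(ℏc)³ × (1 GeV in J)⁴ = 2.10 × 10³⁷ Pa.
Convert the energy scale: 52 TeV⁴ = 5.20 × 10¹³ GeV⁴.
Result: 5.20 × 10¹³ × 2.10 × 10³⁷ = 1.09 × 10⁵¹ Pa.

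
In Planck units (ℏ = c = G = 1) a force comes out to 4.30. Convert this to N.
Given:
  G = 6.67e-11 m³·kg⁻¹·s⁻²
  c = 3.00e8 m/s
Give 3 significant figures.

5.22e44 N

One Planck force: F_P = c⁴/G = 1.21e44 N.
4.30 × 1.21e44 N = 5.22e44 N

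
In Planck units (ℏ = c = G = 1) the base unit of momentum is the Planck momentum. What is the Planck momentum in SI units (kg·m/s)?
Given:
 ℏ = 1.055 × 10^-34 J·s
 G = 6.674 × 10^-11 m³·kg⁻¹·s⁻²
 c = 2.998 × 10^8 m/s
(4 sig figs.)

p_P = √(ℏc³/G)
  = √(42.60)
  = 6.527 kg·m/s

6.527 kg·m/s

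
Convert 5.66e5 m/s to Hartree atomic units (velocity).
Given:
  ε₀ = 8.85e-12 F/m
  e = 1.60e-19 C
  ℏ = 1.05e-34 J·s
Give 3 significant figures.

0.258

atomic unit of velocity: v_au = e²/(4πε₀ℏ) = 2.19e6 m/s.
5.66e5 / 2.19e6 = 0.258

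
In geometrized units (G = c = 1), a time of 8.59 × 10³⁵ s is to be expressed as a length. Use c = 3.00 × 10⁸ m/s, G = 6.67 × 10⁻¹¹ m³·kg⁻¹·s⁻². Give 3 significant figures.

2.58 × 10⁴⁴ m

Time → length via c.
8.59 × 10³⁵ s × (c) = 2.58 × 10⁴⁴ m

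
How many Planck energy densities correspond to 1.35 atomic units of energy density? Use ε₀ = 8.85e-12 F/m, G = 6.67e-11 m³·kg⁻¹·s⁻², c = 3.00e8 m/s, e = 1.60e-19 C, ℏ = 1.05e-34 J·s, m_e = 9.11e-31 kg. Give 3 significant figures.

atomic unit of energy density: u_au = E_h/a₀³ = m_e⁴e¹⁰/((4πε₀)⁵ℏ⁸) = 3.01e13 J/m³
Planck energy density: u_P = c⁷/(ℏG²) = 4.68e113 J/m³
1.35 × 3.01e13 / 4.68e113 = 8.69e-101

8.69e-101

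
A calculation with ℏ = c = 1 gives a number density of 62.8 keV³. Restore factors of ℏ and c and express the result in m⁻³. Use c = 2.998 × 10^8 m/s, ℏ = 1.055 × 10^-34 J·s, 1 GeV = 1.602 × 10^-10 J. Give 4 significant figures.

8.160 × 10^30 m⁻³

Number density is [L]⁻³ = [E]³/(ℏc)³.
1 GeV³ → 1/(ℏc)³ × (1 GeV in J)³ = 1.299 × 10^47 m⁻³.
Convert the energy scale: 62.8 keV³ = 6.28 × 10^-17 GeV³.
Result: 6.28 × 10^-17 × 1.299 × 10^47 = 8.160 × 10^30 m⁻³.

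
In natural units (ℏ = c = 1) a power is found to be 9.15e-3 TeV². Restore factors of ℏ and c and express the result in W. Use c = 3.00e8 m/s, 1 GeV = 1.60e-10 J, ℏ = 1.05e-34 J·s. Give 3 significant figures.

2.23e18 W

Power is [E]/[T] = [E]²/ℏ.
1 GeV² → 1/ℏ × (1 GeV in J)² = 2.44e14 W.
Convert the energy scale: 9.15e-3 TeV² = 9.15e3 GeV².
Result: 9.15e3 × 2.44e14 = 2.23e18 W.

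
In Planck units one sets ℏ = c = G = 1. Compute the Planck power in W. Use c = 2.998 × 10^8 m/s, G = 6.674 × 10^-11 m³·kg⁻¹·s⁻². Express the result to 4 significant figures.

3.629 × 10^52 W

P_P = c⁵/G
  = 2.422 × 10^42 / 6.674 × 10^-11
  = 3.629 × 10^52 W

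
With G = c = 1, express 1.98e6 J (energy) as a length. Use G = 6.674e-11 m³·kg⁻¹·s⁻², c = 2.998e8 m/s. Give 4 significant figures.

Energy → length via G/c⁴.
1.98e6 J × (G/c⁴) = 1.636e-38 m

1.636e-38 m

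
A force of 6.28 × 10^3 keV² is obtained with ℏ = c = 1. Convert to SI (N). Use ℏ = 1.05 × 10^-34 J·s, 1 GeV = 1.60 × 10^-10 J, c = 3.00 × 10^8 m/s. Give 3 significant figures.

Force is [E]/[L] = [E]²/(ℏc); restore (ℏc)⁻¹.
1 GeV² → 1/(ℏc) × (1 GeV in J)² = 8.13 × 10^5 N.
Convert the energy scale: 6.28 × 10^3 keV² = 6.28 × 10^-9 GeV².
Result: 6.28 × 10^-9 × 8.13 × 10^5 = 5.10 × 10^-3 N.

5.10 × 10^-3 N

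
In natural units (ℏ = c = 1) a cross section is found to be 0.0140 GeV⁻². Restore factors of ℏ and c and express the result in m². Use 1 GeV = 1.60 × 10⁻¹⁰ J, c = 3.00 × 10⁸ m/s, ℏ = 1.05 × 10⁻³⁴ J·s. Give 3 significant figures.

Area is [L]² = [E]⁻²·(ℏc)²; restore (ℏc)².
1 GeV⁻² → (ℏc)² × (1 GeV in J)⁻² = 3.88 × 10⁻³² m².
Result: 0.0140 × 3.88 × 10⁻³² = 5.43 × 10⁻³⁴ m².

5.43 × 10⁻³⁴ m²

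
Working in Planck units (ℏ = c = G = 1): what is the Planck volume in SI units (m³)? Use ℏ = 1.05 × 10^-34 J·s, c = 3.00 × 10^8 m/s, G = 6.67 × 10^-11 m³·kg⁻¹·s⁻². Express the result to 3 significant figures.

4.18 × 10^-105 m³

The unique combination of the constants set to 1 with dimensions of volume is V_P = (ℏG/c³)^(3/2).
  = √(1.75 × 10^-209)
  = 4.18 × 10^-105 m³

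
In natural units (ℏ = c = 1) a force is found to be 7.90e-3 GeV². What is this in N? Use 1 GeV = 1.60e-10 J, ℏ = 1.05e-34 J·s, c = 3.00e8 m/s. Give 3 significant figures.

Force is [E]/[L] = [E]²/(ℏc); restore (ℏc)⁻¹.
1 GeV² → 1/(ℏc) × (1 GeV in J)² = 8.13e5 N.
Result: 7.90e-3 × 8.13e5 = 6.42e3 N.

6.42e3 N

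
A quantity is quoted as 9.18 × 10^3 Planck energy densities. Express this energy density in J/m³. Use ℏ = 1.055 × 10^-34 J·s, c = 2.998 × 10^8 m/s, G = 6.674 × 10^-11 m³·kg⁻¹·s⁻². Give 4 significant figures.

4.252 × 10^117 J/m³

One Planck energy density: u_P = c⁷/(ℏG²) = 4.632 × 10^113 J/m³.
9.18 × 10^3 × 4.632 × 10^113 J/m³ = 4.252 × 10^117 J/m³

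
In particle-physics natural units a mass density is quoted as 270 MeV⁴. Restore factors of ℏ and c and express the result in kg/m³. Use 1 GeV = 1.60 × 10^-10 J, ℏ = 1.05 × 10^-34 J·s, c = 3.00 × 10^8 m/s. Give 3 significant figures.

Mass density is [E]/(c²[L]³) = [E]⁴/(ℏ³c⁵).
1 GeV⁴ → 1/(ℏ³c⁵) × (1 GeV in J)⁴ = 2.33 × 10^20 kg/m³.
Convert the energy scale: 270 MeV⁴ = 2.70 × 10^-10 GeV⁴.
Result: 2.70 × 10^-10 × 2.33 × 10^20 = 6.29 × 10^10 kg/m³.

6.29 × 10^10 kg/m³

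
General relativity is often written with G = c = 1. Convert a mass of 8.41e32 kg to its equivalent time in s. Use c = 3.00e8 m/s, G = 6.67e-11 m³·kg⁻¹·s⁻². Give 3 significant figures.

Mass → time via G/c³.
8.41e32 kg × (G/c³) = 2.08e-3 s

2.08e-3 s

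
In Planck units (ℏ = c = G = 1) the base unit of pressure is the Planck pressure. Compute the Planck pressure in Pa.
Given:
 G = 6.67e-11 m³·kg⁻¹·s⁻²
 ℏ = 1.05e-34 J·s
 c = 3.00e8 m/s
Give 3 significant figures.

p_P = c⁷/(ℏG²)
  = 2.19e59 / 4.67e-55
  = 4.68e113 Pa

4.68e113 Pa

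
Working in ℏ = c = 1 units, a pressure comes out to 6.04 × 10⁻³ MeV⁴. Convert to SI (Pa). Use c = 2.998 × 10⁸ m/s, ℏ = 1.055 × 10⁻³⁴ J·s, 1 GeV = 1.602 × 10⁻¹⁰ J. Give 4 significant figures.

Pressure is [E]/[L]³ = [E]⁴/(ℏc)³.
1 GeV⁴ → 1/(ℏc)³ × (1 GeV in J)⁴ = 2.082 × 10³⁷ Pa.
Convert the energy scale: 6.04 × 10⁻³ MeV⁴ = 6.04 × 10⁻¹⁵ GeV⁴.
Result: 6.04 × 10⁻¹⁵ × 2.082 × 10³⁷ = 1.257 × 10²³ Pa.

1.257 × 10²³ Pa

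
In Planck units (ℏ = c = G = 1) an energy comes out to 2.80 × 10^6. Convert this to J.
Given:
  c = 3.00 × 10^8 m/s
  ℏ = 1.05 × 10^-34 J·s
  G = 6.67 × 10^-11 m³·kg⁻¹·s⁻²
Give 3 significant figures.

One Planck energy: E_P = √(ℏc⁵/G) = 1.96 × 10^9 J.
2.80 × 10^6 × 1.96 × 10^9 J = 5.48 × 10^15 J

5.48 × 10^15 J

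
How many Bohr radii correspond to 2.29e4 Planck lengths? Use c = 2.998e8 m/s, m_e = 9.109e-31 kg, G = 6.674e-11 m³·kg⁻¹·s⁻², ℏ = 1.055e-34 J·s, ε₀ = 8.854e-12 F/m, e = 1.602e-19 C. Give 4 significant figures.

Planck length: ℓ_P = √(ℏG/c³) = 1.616e-35 m
Bohr radius: a₀ = 4πε₀ℏ²/(m_e e²) = 5.297e-11 m
2.29e4 × 1.616e-35 / 5.297e-11 = 6.988e-21

6.988e-21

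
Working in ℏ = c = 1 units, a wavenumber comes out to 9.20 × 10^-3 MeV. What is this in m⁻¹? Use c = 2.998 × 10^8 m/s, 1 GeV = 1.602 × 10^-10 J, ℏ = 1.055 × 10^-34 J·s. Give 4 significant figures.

Inverse length is [E]/(ℏc).
1 GeV → 1/(ℏc) × (1 GeV in J) = 5.065 × 10^15 m⁻¹.
Convert the energy scale: 9.20 × 10^-3 MeV = 9.20 × 10^-6 GeV.
Result: 9.20 × 10^-6 × 5.065 × 10^15 = 4.660 × 10^10 m⁻¹.

4.660 × 10^10 m⁻¹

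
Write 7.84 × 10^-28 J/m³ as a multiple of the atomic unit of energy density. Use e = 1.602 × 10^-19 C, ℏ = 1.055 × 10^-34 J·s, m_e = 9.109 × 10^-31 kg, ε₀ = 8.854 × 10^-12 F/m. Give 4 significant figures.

atomic unit of energy density: u_au = E_h/a₀³ = m_e⁴e¹⁰/((4πε₀)⁵ℏ⁸) = 2.929 × 10^13 J/m³.
7.84 × 10^-28 / 2.929 × 10^13 = 2.677 × 10^-41

2.677 × 10^-41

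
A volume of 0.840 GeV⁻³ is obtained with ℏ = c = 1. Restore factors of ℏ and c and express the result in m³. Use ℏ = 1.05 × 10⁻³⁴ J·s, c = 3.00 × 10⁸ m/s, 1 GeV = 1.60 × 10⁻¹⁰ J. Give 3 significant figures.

Volume is [L]³ = [E]⁻³·(ℏc)³.
1 GeV⁻³ → (ℏc)³ × (1 GeV in J)⁻³ = 7.63 × 10⁻⁴⁸ m³.
Result: 0.840 × 7.63 × 10⁻⁴⁸ = 6.41 × 10⁻⁴⁸ m³.

6.41 × 10⁻⁴⁸ m³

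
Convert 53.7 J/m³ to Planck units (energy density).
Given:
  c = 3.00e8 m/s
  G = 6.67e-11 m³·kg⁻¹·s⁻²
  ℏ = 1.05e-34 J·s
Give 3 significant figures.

1.15e-112

Planck energy density: u_P = c⁷/(ℏG²) = 4.68e113 J/m³.
53.7 / 4.68e113 = 1.15e-112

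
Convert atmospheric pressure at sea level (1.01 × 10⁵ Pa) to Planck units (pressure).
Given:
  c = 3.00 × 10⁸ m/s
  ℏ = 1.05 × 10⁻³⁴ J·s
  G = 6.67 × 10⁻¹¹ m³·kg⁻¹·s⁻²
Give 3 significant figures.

2.16 × 10⁻¹⁰⁹

Planck pressure: p_P = c⁷/(ℏG²) = 4.68 × 10¹¹³ Pa.
1.01 × 10⁵ / 4.68 × 10¹¹³ = 2.16 × 10⁻¹⁰⁹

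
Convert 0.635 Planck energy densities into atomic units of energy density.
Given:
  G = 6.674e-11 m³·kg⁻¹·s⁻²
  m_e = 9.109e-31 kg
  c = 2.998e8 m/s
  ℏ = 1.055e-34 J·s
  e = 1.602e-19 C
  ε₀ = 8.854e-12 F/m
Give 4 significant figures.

1.004e100

Planck energy density: u_P = c⁷/(ℏG²) = 4.632e113 J/m³
atomic unit of energy density: u_au = E_h/a₀³ = m_e⁴e¹⁰/((4πε₀)⁵ℏ⁸) = 2.929e13 J/m³
0.635 × 4.632e113 / 2.929e13 = 1.004e100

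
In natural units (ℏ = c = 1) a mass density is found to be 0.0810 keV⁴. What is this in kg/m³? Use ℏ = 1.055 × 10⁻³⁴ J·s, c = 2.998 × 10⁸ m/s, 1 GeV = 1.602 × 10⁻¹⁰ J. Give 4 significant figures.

1.876 × 10⁻⁵ kg/m³

Mass density is [E]/(c²[L]³) = [E]⁴/(ℏ³c⁵).
1 GeV⁴ → 1/(ℏ³c⁵) × (1 GeV in J)⁴ = 2.316 × 10²⁰ kg/m³.
Convert the energy scale: 0.0810 keV⁴ = 8.10 × 10⁻²⁶ GeV⁴.
Result: 8.10 × 10⁻²⁶ × 2.316 × 10²⁰ = 1.876 × 10⁻⁵ kg/m³.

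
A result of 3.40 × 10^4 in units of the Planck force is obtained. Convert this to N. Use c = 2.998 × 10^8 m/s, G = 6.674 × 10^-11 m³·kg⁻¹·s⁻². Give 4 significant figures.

One Planck force: F_P = c⁴/G = 1.210 × 10^44 N.
3.40 × 10^4 × 1.210 × 10^44 N = 4.115 × 10^48 N

4.115 × 10^48 N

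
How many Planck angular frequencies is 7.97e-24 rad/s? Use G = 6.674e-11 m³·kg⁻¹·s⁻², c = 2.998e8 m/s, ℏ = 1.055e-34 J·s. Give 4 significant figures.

4.297e-67

Planck angular frequency: ω_P = √(c⁵/(ℏG)) = 1.855e43 rad/s.
7.97e-24 / 1.855e43 = 4.297e-67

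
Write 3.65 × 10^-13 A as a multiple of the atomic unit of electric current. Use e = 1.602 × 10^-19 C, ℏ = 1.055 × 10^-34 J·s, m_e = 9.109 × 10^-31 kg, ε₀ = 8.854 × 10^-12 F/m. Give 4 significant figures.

atomic unit of electric current: I_au = e E_h/ℏ = m_e e⁵/((4πε₀)²ℏ³) = 6.612 × 10^-3 A.
3.65 × 10^-13 / 6.612 × 10^-3 = 5.520 × 10^-11

5.520 × 10^-11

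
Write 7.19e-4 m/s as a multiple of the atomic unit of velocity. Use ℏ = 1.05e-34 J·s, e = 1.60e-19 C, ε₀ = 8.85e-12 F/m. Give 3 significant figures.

3.28e-10

atomic unit of velocity: v_au = e²/(4πε₀ℏ) = 2.19e6 m/s.
7.19e-4 / 2.19e6 = 3.28e-10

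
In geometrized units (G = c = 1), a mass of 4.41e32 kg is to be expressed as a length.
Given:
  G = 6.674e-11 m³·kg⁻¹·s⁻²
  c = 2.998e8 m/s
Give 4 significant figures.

3.275e5 m

In G = c = 1 units mass has dimensions of length; the conversion factor is G/c².
4.41e32 kg × (G/c²) = 3.275e5 m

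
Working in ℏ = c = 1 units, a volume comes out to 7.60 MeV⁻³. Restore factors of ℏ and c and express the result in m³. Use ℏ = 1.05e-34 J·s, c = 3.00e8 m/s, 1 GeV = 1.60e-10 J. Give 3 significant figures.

Volume is [L]³ = [E]⁻³·(ℏc)³.
1 GeV⁻³ → (ℏc)³ × (1 GeV in J)⁻³ = 7.63e-48 m³.
Convert the energy scale: 7.60 MeV⁻³ = 7.60e9 GeV⁻³.
Result: 7.60e9 × 7.63e-48 = 5.80e-38 m³.

5.80e-38 m³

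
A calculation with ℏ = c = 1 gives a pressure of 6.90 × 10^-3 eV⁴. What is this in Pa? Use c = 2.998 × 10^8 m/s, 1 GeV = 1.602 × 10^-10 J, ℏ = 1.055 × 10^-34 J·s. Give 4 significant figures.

Pressure is [E]/[L]³ = [E]⁴/(ℏc)³.
1 GeV⁴ → 1/(ℏc)³ × (1 GeV in J)⁴ = 2.082 × 10^37 Pa.
Convert the energy scale: 6.90 × 10^-3 eV⁴ = 6.90 × 10^-39 GeV⁴.
Result: 6.90 × 10^-39 × 2.082 × 10^37 = 0.1436 Pa.

0.1436 Pa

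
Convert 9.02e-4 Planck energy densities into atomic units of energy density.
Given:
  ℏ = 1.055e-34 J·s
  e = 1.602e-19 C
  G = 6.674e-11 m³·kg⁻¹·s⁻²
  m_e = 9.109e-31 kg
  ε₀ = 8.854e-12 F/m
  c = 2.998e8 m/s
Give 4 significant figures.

Planck energy density: u_P = c⁷/(ℏG²) = 4.632e113 J/m³
atomic unit of energy density: u_au = E_h/a₀³ = m_e⁴e¹⁰/((4πε₀)⁵ℏ⁸) = 2.929e13 J/m³
9.02e-4 × 4.632e113 / 2.929e13 = 1.426e97

1.426e97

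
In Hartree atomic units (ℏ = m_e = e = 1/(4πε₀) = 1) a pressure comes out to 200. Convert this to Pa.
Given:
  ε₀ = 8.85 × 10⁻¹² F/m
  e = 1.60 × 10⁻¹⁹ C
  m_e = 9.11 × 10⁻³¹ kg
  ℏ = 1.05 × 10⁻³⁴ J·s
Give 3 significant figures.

One atomic unit of pressure: P_au = E_h/a₀³ = m_e⁴e¹⁰/((4πε₀)⁵ℏ⁸) = 3.01 × 10¹³ Pa.
200 × 3.01 × 10¹³ Pa = 6.03 × 10¹⁵ Pa

6.03 × 10¹⁵ Pa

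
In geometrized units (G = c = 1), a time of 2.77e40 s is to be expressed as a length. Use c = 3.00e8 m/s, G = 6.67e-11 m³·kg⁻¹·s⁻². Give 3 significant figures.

8.31e48 m

Time → length via c.
2.77e40 s × (c) = 8.31e48 m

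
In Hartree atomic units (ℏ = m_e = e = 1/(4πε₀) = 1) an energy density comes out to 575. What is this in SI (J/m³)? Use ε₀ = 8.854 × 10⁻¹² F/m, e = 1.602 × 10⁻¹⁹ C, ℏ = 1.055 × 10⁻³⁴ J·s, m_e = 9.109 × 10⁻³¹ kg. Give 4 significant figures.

One atomic unit of energy density: u_au = E_h/a₀³ = m_e⁴e¹⁰/((4πε₀)⁵ℏ⁸) = 2.929 × 10¹³ J/m³.
575 × 2.929 × 10¹³ J/m³ = 1.684 × 10¹⁶ J/m³

1.684 × 10¹⁶ J/m³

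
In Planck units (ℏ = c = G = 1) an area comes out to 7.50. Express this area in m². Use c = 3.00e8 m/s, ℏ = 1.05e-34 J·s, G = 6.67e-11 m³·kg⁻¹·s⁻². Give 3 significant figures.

1.95e-69 m²

One Planck area: A_P = ℏG/c³ = 2.59e-70 m².
7.50 × 2.59e-70 m² = 1.95e-69 m²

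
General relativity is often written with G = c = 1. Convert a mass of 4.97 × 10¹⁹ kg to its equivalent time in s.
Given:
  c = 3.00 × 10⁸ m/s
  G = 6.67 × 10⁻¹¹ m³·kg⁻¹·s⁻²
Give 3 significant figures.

Mass → time via G/c³.
4.97 × 10¹⁹ kg × (G/c³) = 1.23 × 10⁻¹⁶ s

1.23 × 10⁻¹⁶ s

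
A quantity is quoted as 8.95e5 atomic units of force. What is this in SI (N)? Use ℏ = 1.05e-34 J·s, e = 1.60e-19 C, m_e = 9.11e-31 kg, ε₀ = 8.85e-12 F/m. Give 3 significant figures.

0.0745 N

One atomic unit of force: F_au = E_h/a₀ = m_e²e⁶/((4πε₀)³ℏ⁴) = 8.33e-8 N.
8.95e5 × 8.33e-8 N = 0.0745 N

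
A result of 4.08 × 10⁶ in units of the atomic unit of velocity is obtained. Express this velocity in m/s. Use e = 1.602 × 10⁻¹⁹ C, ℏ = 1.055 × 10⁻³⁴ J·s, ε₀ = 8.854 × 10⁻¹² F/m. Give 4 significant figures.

One atomic unit of velocity: v_au = e²/(4πε₀ℏ) = 2.186 × 10⁶ m/s.
4.08 × 10⁶ × 2.186 × 10⁶ m/s = 8.920 × 10¹² m/s

8.920 × 10¹² m/s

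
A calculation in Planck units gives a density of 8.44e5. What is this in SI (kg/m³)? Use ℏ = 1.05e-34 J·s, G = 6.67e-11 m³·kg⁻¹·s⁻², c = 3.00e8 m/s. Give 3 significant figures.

4.39e102 kg/m³

One Planck density: ρ_P = c⁵/(ℏG²) = 5.20e96 kg/m³.
8.44e5 × 5.20e96 kg/m³ = 4.39e102 kg/m³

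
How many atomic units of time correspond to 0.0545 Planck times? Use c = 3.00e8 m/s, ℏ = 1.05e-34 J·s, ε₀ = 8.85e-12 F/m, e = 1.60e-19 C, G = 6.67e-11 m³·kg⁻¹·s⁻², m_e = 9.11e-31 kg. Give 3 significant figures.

1.22e-28

Planck time: t_P = √(ℏG/c⁵) = 5.37e-44 s
atomic unit of time: τ_au = (4πε₀)²ℏ³/(m_e e⁴) = 2.40e-17 s
0.0545 × 5.37e-44 / 2.40e-17 = 1.22e-28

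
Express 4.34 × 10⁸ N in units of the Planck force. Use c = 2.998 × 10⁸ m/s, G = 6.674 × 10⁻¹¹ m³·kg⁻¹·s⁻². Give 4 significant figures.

3.585 × 10⁻³⁶

Planck force: F_P = c⁴/G = 1.210 × 10⁴⁴ N.
4.34 × 10⁸ / 1.210 × 10⁴⁴ = 3.585 × 10⁻³⁶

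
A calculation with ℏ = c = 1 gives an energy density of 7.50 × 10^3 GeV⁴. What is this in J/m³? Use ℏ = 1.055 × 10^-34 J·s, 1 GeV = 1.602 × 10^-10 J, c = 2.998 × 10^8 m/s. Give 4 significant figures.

[E]/[L]³ = [E]⁴/(ℏc)³; restore (ℏc)⁻³.
1 GeV⁴ → 1/(ℏc)³ × (1 GeV in J)⁴ = 2.082 × 10^37 J/m³.
Result: 7.50 × 10^3 × 2.082 × 10^37 = 1.561 × 10^41 J/m³.

1.561 × 10^41 J/m³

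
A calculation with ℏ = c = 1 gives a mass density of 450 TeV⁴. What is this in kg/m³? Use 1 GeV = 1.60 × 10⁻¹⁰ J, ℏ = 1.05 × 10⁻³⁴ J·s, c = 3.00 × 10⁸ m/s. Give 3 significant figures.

1.05 × 10³⁵ kg/m³

Mass density is [E]/(c²[L]³) = [E]⁴/(ℏ³c⁵).
1 GeV⁴ → 1/(ℏ³c⁵) × (1 GeV in J)⁴ = 2.33 × 10²⁰ kg/m³.
Convert the energy scale: 450 TeV⁴ = 4.50 × 10¹⁴ GeV⁴.
Result: 4.50 × 10¹⁴ × 2.33 × 10²⁰ = 1.05 × 10³⁵ kg/m³.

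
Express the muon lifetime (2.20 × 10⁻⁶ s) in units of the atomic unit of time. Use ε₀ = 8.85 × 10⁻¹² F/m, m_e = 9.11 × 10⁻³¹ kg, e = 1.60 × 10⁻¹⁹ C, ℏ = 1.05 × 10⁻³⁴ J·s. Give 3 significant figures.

atomic unit of time: τ_au = (4πε₀)²ℏ³/(m_e e⁴) = 2.40 × 10⁻¹⁷ s.
2.20 × 10⁻⁶ / 2.40 × 10⁻¹⁷ = 9.17 × 10¹⁰

9.17 × 10¹⁰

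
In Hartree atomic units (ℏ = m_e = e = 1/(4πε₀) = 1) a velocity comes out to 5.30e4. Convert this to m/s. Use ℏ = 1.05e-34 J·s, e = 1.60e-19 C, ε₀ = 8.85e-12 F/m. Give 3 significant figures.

One atomic unit of velocity: v_au = e²/(4πε₀ℏ) = 2.19e6 m/s.
5.30e4 × 2.19e6 m/s = 1.16e11 m/s

1.16e11 m/s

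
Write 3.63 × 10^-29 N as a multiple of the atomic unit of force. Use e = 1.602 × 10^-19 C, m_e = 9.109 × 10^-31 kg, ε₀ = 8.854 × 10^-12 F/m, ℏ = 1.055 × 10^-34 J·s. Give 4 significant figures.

4.416 × 10^-22

atomic unit of force: F_au = E_h/a₀ = m_e²e⁶/((4πε₀)³ℏ⁴) = 8.220 × 10^-8 N.
3.63 × 10^-29 / 8.220 × 10^-8 = 4.416 × 10^-22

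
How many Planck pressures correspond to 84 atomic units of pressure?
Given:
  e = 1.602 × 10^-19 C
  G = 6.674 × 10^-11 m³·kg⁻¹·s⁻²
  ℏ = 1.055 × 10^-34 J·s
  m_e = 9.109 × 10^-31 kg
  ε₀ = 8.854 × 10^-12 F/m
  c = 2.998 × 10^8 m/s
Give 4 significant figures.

atomic unit of pressure: P_au = E_h/a₀³ = m_e⁴e¹⁰/((4πε₀)⁵ℏ⁸) = 2.929 × 10^13 Pa
Planck pressure: p_P = c⁷/(ℏG²) = 4.632 × 10^113 Pa
84 × 2.929 × 10^13 / 4.632 × 10^113 = 5.312 × 10^-99

5.312 × 10^-99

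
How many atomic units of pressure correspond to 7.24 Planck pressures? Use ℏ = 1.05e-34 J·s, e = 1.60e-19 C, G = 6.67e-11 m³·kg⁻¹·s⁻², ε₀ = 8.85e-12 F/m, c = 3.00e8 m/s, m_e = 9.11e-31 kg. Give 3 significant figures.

1.13e101

Planck pressure: p_P = c⁷/(ℏG²) = 4.68e113 Pa
atomic unit of pressure: P_au = E_h/a₀³ = m_e⁴e¹⁰/((4πε₀)⁵ℏ⁸) = 3.01e13 Pa
7.24 × 4.68e113 / 3.01e13 = 1.13e101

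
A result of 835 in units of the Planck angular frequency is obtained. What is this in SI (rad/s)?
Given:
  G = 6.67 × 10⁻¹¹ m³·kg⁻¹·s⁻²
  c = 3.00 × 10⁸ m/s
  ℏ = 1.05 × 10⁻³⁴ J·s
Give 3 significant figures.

1.56 × 10⁴⁶ rad/s

One Planck angular frequency: ω_P = √(c⁵/(ℏG)) = 1.86 × 10⁴³ rad/s.
835 × 1.86 × 10⁴³ rad/s = 1.56 × 10⁴⁶ rad/s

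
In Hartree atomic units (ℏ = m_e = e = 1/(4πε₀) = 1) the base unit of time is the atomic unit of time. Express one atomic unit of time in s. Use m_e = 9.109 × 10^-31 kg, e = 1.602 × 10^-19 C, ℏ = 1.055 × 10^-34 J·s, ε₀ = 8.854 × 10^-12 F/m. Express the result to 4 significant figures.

2.423 × 10^-17 s

τ_au = (4πε₀)²ℏ³/(m_e e⁴)
E_h = 4.354 × 10^-18 J
ℏ/E_h = 2.423 × 10^-17 s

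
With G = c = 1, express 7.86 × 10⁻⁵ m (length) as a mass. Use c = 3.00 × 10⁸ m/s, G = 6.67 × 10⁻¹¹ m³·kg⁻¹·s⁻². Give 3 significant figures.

Length → mass via c²/G.
7.86 × 10⁻⁵ m × (c²/G) = 1.06 × 10²³ kg

1.06 × 10²³ kg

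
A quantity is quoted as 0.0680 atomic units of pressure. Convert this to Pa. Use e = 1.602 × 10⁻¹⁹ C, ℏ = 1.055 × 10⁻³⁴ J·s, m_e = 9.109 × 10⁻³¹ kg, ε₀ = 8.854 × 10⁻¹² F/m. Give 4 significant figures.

1.992 × 10¹² Pa

One atomic unit of pressure: P_au = E_h/a₀³ = m_e⁴e¹⁰/((4πε₀)⁵ℏ⁸) = 2.929 × 10¹³ Pa.
0.0680 × 2.929 × 10¹³ Pa = 1.992 × 10¹² Pa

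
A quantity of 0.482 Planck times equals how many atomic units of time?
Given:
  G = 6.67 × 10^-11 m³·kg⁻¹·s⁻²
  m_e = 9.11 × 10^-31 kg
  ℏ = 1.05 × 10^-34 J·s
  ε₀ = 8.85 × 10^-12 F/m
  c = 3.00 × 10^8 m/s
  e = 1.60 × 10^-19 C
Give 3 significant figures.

1.08 × 10^-27

Planck time: t_P = √(ℏG/c⁵) = 5.37 × 10^-44 s
atomic unit of time: τ_au = (4πε₀)²ℏ³/(m_e e⁴) = 2.40 × 10^-17 s
0.482 × 5.37 × 10^-44 / 2.40 × 10^-17 = 1.08 × 10^-27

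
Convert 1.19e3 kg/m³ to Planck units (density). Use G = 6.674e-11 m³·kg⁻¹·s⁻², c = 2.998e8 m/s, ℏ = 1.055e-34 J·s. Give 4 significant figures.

Planck density: ρ_P = c⁵/(ℏG²) = 5.154e96 kg/m³.
1.19e3 / 5.154e96 = 2.309e-94

2.309e-94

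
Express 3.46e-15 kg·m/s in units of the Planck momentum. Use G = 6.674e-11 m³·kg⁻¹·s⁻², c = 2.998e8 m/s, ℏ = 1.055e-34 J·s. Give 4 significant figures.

Planck momentum: p_P = √(ℏc³/G) = 6.527 kg·m/s.
3.46e-15 / 6.527 = 5.301e-16

5.301e-16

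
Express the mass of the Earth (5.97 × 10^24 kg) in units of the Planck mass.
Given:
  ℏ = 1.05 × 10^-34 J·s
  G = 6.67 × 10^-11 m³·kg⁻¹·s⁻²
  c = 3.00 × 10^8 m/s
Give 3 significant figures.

2.75 × 10^32

Planck mass: m_P = √(ℏc/G) = 2.17 × 10^-8 kg.
5.97 × 10^24 / 2.17 × 10^-8 = 2.75 × 10^32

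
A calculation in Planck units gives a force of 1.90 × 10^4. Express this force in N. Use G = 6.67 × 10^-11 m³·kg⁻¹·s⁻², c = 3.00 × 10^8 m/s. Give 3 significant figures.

2.31 × 10^48 N

One Planck force: F_P = c⁴/G = 1.21 × 10^44 N.
1.90 × 10^4 × 1.21 × 10^44 N = 2.31 × 10^48 N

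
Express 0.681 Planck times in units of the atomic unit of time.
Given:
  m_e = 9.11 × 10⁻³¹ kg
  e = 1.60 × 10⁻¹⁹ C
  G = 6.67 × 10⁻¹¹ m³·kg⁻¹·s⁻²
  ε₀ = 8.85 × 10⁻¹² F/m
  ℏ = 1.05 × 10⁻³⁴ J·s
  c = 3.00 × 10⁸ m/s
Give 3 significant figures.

1.52 × 10⁻²⁷

Planck time: t_P = √(ℏG/c⁵) = 5.37 × 10⁻⁴⁴ s
atomic unit of time: τ_au = (4πε₀)²ℏ³/(m_e e⁴) = 2.40 × 10⁻¹⁷ s
0.681 × 5.37 × 10⁻⁴⁴ / 2.40 × 10⁻¹⁷ = 1.52 × 10⁻²⁷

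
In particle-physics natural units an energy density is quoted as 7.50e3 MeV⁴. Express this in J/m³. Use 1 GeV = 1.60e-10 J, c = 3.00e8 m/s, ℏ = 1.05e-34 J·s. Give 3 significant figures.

1.57e29 J/m³

[E]/[L]³ = [E]⁴/(ℏc)³; restore (ℏc)⁻³.
1 GeV⁴ → 1/(ℏc)³ × (1 GeV in J)⁴ = 2.10e37 J/m³.
Convert the energy scale: 7.50e3 MeV⁴ = 7.50e-9 GeV⁴.
Result: 7.50e-9 × 2.10e37 = 1.57e29 J/m³.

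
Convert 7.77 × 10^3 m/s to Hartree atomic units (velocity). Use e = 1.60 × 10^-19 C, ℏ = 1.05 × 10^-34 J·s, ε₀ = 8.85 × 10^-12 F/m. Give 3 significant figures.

atomic unit of velocity: v_au = e²/(4πε₀ℏ) = 2.19 × 10^6 m/s.
7.77 × 10^3 / 2.19 × 10^6 = 3.54 × 10^-3

3.54 × 10^-3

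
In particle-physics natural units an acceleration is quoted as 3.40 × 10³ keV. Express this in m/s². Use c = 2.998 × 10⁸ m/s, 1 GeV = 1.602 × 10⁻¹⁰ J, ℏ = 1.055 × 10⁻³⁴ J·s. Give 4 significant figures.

Acceleration is [L]/[T]² = c·[E]/ℏ.
1 GeV → c/ℏ × (1 GeV in J) = 4.552 × 10³² m/s².
Convert the energy scale: 3.40 × 10³ keV = 3.40 × 10⁻³ GeV.
Result: 3.40 × 10⁻³ × 4.552 × 10³² = 1.548 × 10³⁰ m/s².

1.548 × 10³⁰ m/s²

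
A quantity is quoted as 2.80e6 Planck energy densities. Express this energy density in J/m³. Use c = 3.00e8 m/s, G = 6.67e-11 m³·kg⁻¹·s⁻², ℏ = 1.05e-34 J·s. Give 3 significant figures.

One Planck energy density: u_P = c⁷/(ℏG²) = 4.68e113 J/m³.
2.80e6 × 4.68e113 J/m³ = 1.31e120 J/m³

1.31e120 J/m³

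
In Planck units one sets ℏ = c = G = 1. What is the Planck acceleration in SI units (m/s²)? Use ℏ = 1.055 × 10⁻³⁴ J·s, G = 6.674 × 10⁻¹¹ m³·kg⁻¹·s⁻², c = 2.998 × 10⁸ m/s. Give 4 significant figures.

5.560 × 10⁵¹ m/s²

a_P = √(c⁷/(ℏG))
  = √(3.092 × 10¹⁰³)
  = 5.560 × 10⁵¹ m/s²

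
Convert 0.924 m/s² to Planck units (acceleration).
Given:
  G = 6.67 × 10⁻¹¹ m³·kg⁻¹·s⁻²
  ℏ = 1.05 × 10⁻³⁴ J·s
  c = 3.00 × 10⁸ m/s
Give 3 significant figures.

Planck acceleration: a_P = √(c⁷/(ℏG)) = 5.59 × 10⁵¹ m/s².
0.924 / 5.59 × 10⁵¹ = 1.65 × 10⁻⁵²

1.65 × 10⁻⁵²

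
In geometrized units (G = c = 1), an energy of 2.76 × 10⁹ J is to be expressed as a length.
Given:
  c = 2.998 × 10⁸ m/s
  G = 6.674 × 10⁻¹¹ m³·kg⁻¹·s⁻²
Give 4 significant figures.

2.280 × 10⁻³⁵ m

Energy → length via G/c⁴.
2.76 × 10⁹ J × (G/c⁴) = 2.280 × 10⁻³⁵ m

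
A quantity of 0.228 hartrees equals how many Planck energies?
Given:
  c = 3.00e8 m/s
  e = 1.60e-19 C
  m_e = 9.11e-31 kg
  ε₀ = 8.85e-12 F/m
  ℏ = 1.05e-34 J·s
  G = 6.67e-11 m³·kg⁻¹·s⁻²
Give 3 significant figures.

5.10e-28

hartree: E_h = m_e e⁴/(4πε₀ℏ)² = 4.38e-18 J
Planck energy: E_P = √(ℏc⁵/G) = 1.96e9 J
0.228 × 4.38e-18 / 1.96e9 = 5.10e-28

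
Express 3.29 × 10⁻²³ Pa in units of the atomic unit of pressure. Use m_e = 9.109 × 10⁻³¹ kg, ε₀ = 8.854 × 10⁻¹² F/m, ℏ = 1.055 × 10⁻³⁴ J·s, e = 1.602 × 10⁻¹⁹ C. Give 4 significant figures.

atomic unit of pressure: P_au = E_h/a₀³ = m_e⁴e¹⁰/((4πε₀)⁵ℏ⁸) = 2.929 × 10¹³ Pa.
3.29 × 10⁻²³ / 2.929 × 10¹³ = 1.123 × 10⁻³⁶

1.123 × 10⁻³⁶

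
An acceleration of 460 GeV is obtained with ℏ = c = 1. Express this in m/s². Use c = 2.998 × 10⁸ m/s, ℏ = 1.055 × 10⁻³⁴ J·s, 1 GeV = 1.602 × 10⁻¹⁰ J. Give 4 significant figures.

2.094 × 10³⁵ m/s²

Acceleration is [L]/[T]² = c·[E]/ℏ.
1 GeV → c/ℏ × (1 GeV in J) = 4.552 × 10³² m/s².
Result: 460 × 4.552 × 10³² = 2.094 × 10³⁵ m/s².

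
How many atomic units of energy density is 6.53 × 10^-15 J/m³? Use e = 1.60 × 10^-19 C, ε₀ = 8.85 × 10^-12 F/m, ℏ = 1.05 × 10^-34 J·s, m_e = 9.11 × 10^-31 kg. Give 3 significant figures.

2.17 × 10^-28

atomic unit of energy density: u_au = E_h/a₀³ = m_e⁴e¹⁰/((4πε₀)⁵ℏ⁸) = 3.01 × 10^13 J/m³.
6.53 × 10^-15 / 3.01 × 10^13 = 2.17 × 10^-28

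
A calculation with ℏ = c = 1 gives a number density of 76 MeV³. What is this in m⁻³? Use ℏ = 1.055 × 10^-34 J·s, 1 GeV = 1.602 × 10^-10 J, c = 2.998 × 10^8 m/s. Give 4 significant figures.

Number density is [L]⁻³ = [E]³/(ℏc)³.
1 GeV³ → 1/(ℏc)³ × (1 GeV in J)³ = 1.299 × 10^47 m⁻³.
Convert the energy scale: 76 MeV³ = 7.60 × 10^-8 GeV³.
Result: 7.60 × 10^-8 × 1.299 × 10^47 = 9.875 × 10^39 m⁻³.

9.875 × 10^39 m⁻³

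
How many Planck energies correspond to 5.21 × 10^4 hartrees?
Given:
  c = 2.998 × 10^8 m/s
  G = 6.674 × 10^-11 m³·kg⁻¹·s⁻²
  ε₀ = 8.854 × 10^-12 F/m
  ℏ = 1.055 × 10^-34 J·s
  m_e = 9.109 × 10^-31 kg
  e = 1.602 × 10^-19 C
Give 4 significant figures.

hartree: E_h = m_e e⁴/(4πε₀ℏ)² = 4.354 × 10^-18 J
Planck energy: E_P = √(ℏc⁵/G) = 1.957 × 10^9 J
5.21 × 10^4 × 4.354 × 10^-18 / 1.957 × 10^9 = 1.159 × 10^-22

1.159 × 10^-22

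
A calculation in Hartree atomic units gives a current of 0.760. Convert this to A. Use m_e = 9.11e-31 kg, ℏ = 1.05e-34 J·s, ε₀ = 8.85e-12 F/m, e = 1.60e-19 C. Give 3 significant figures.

One atomic unit of electric current: I_au = e E_h/ℏ = m_e e⁵/((4πε₀)²ℏ³) = 6.67e-3 A.
0.760 × 6.67e-3 A = 5.07e-3 A

5.07e-3 A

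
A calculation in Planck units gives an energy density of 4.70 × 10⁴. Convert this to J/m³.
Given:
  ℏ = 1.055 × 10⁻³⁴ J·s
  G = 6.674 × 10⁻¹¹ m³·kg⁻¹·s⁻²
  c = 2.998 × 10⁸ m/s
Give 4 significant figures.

One Planck energy density: u_P = c⁷/(ℏG²) = 4.632 × 10¹¹³ J/m³.
4.70 × 10⁴ × 4.632 × 10¹¹³ J/m³ = 2.177 × 10¹¹⁸ J/m³

2.177 × 10¹¹⁸ J/m³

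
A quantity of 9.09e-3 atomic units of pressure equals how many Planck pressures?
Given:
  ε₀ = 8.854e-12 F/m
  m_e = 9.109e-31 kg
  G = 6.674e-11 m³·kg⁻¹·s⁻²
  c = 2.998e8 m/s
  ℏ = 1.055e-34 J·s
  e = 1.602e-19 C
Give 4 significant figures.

5.748e-103

atomic unit of pressure: P_au = E_h/a₀³ = m_e⁴e¹⁰/((4πε₀)⁵ℏ⁸) = 2.929e13 Pa
Planck pressure: p_P = c⁷/(ℏG²) = 4.632e113 Pa
9.09e-3 × 2.929e13 / 4.632e113 = 5.748e-103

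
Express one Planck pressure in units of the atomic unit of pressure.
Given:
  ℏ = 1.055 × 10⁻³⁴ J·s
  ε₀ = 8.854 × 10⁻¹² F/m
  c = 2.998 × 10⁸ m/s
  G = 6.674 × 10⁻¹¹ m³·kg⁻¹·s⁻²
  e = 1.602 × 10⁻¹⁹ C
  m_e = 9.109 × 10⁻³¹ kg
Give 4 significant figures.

Planck pressure: p_P = c⁷/(ℏG²) = 4.632 × 10¹¹³ Pa
atomic unit of pressure: P_au = E_h/a₀³ = m_e⁴e¹⁰/((4πε₀)⁵ℏ⁸) = 2.929 × 10¹³ Pa
ratio = 4.632 × 10¹¹³ / 2.929 × 10¹³ = 1.581 × 10¹⁰⁰

1.581 × 10¹⁰⁰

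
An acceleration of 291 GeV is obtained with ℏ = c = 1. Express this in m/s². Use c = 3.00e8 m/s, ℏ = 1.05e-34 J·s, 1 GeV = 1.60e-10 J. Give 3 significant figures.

Acceleration is [L]/[T]² = c·[E]/ℏ.
1 GeV → c/ℏ × (1 GeV in J) = 4.57e32 m/s².
Result: 291 × 4.57e32 = 1.33e35 m/s².

1.33e35 m/s²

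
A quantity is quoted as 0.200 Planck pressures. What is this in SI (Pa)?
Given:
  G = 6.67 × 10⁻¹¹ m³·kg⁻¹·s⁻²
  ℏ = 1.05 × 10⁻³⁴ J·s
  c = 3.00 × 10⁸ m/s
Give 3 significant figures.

One Planck pressure: p_P = c⁷/(ℏG²) = 4.68 × 10¹¹³ Pa.
0.200 × 4.68 × 10¹¹³ Pa = 9.36 × 10¹¹² Pa

9.36 × 10¹¹² Pa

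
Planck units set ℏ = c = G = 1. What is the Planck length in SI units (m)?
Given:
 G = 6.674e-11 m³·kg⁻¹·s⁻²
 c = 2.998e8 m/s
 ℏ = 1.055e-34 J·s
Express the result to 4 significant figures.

1.616e-35 m

From ℏ = c = G = 1 the length scale is ℓ_P = √(ℏG/c³).
  = √(2.613e-70)
  = 1.616e-35 m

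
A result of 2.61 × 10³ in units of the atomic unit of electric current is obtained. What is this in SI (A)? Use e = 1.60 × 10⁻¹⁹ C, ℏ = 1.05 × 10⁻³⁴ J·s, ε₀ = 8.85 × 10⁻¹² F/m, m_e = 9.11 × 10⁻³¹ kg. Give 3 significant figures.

One atomic unit of electric current: I_au = e E_h/ℏ = m_e e⁵/((4πε₀)²ℏ³) = 6.67 × 10⁻³ A.
2.61 × 10³ × 6.67 × 10⁻³ A = 17.4 A

17.4 A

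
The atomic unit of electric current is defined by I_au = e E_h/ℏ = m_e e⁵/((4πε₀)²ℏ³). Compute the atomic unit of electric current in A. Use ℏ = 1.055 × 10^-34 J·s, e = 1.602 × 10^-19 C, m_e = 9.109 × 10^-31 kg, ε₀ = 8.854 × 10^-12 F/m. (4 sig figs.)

6.612 × 10^-3 A

I_au = e E_h/ℏ = m_e e⁵/((4πε₀)²ℏ³)
E_h = 4.354 × 10^-18 J
e·E_h/ℏ = 6.612 × 10^-3 A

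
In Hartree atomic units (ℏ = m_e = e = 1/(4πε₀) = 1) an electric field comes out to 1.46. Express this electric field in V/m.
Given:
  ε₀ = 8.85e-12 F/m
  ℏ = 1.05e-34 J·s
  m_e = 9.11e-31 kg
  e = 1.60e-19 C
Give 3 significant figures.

7.60e11 V/m

One atomic unit of electric field: E_au = E_h/(e a₀) = m_e²e⁵/((4πε₀)³ℏ⁴) = 5.20e11 V/m.
1.46 × 5.20e11 V/m = 7.60e11 V/m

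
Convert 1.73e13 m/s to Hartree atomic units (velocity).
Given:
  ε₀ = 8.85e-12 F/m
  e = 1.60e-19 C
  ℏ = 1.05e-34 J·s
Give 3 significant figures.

7.89e6

atomic unit of velocity: v_au = e²/(4πε₀ℏ) = 2.19e6 m/s.
1.73e13 / 2.19e6 = 7.89e6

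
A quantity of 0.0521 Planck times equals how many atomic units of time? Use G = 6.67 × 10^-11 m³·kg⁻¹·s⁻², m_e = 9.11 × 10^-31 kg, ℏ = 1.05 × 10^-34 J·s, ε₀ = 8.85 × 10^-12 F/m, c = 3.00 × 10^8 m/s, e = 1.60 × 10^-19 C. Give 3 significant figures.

Planck time: t_P = √(ℏG/c⁵) = 5.37 × 10^-44 s
atomic unit of time: τ_au = (4πε₀)²ℏ³/(m_e e⁴) = 2.40 × 10^-17 s
0.0521 × 5.37 × 10^-44 / 2.40 × 10^-17 = 1.17 × 10^-28

1.17 × 10^-28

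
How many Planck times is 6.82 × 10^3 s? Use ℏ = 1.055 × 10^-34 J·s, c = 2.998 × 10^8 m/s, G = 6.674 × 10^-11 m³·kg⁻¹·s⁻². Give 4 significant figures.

1.265 × 10^47

Planck time: t_P = √(ℏG/c⁵) = 5.392 × 10^-44 s.
6.82 × 10^3 / 5.392 × 10^-44 = 1.265 × 10^47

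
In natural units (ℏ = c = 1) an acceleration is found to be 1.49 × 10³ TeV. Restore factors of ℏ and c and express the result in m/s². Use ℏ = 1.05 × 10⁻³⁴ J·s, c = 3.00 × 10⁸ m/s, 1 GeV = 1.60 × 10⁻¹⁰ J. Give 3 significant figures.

Acceleration is [L]/[T]² = c·[E]/ℏ.
1 GeV → c/ℏ × (1 GeV in J) = 4.57 × 10³² m/s².
Convert the energy scale: 1.49 × 10³ TeV = 1.49 × 10⁶ GeV.
Result: 1.49 × 10⁶ × 4.57 × 10³² = 6.81 × 10³⁸ m/s².

6.81 × 10³⁸ m/s²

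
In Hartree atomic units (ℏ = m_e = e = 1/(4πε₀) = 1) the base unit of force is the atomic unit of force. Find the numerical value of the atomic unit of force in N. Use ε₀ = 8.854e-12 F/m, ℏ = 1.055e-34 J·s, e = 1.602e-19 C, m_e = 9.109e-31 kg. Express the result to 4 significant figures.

8.220e-8 N

F_au = E_h/a₀ = m_e²e⁶/((4πε₀)³ℏ⁴)
E_h = 4.354e-18 J
a₀ = 5.297e-11 m
E_h/a₀ = 8.220e-8 N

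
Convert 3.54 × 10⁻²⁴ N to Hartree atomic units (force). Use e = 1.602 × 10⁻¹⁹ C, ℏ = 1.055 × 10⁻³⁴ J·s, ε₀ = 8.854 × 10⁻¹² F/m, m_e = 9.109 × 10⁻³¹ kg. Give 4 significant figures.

atomic unit of force: F_au = E_h/a₀ = m_e²e⁶/((4πε₀)³ℏ⁴) = 8.220 × 10⁻⁸ N.
3.54 × 10⁻²⁴ / 8.220 × 10⁻⁸ = 4.307 × 10⁻¹⁷

4.307 × 10⁻¹⁷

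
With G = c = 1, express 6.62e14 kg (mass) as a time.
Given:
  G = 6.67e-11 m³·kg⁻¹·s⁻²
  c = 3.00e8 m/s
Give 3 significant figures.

Mass → time via G/c³.
6.62e14 kg × (G/c³) = 1.64e-21 s

1.64e-21 s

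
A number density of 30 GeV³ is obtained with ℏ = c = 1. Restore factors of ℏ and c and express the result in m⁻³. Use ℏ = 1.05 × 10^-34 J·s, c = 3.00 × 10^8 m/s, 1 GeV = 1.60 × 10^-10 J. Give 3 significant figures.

3.93 × 10^48 m⁻³

Number density is [L]⁻³ = [E]³/(ℏc)³.
1 GeV³ → 1/(ℏc)³ × (1 GeV in J)³ = 1.31 × 10^47 m⁻³.
Result: 30 × 1.31 × 10^47 = 3.93 × 10^48 m⁻³.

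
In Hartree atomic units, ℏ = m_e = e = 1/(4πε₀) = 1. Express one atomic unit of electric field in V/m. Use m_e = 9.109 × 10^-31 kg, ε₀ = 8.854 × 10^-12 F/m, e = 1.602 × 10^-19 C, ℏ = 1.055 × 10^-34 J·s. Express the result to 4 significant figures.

5.131 × 10^11 V/m

Dimensional analysis gives E_au = E_h/(e a₀) = m_e²e⁵/((4πε₀)³ℏ⁴).
E_h = 4.354 × 10^-18 J
a₀ = 5.297 × 10^-11 m
E_h/(e·a₀) = 5.131 × 10^11 V/m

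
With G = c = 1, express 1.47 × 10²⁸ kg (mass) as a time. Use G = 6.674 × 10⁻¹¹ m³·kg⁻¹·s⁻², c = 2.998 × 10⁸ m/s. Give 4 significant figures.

3.641 × 10⁻⁸ s

Mass → time via G/c³.
1.47 × 10²⁸ kg × (G/c³) = 3.641 × 10⁻⁸ s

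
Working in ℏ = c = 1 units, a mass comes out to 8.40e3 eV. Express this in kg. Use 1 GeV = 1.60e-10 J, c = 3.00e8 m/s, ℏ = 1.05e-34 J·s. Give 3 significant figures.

1.49e-32 kg

Mass is [E]/c²; divide by c².
1 GeV → 1/c² × (1 GeV in J) = 1.78e-27 kg.
Convert the energy scale: 8.40e3 eV = 8.40e-6 GeV.
Result: 8.40e-6 × 1.78e-27 = 1.49e-32 kg.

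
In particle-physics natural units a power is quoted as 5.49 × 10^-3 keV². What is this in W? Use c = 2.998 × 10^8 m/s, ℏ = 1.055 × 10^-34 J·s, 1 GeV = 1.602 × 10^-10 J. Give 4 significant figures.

1.336 W

Power is [E]/[T] = [E]²/ℏ.
1 GeV² → 1/ℏ × (1 GeV in J)² = 2.433 × 10^14 W.
Convert the energy scale: 5.49 × 10^-3 keV² = 5.49 × 10^-15 GeV².
Result: 5.49 × 10^-15 × 2.433 × 10^14 = 1.336 W.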